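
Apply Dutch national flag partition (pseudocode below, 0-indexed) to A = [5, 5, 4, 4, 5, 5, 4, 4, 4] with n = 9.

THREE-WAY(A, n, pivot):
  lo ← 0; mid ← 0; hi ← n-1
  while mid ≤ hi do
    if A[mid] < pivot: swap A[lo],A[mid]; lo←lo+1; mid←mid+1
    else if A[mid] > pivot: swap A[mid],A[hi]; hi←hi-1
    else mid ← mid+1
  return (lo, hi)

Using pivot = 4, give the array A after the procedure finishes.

pivot = 4; lo=0, mid=0, hi=8
A[mid]=5>4: swap A[0],A[8]; hi=7 → [4, 5, 4, 4, 5, 5, 4, 4, 5]
A[mid]=4=4: mid=1
A[mid]=5>4: swap A[1],A[7]; hi=6 → [4, 4, 4, 4, 5, 5, 4, 5, 5]
A[mid]=4=4: mid=2
A[mid]=4=4: mid=3
A[mid]=4=4: mid=4
A[mid]=5>4: swap A[4],A[6]; hi=5 → [4, 4, 4, 4, 4, 5, 5, 5, 5]
A[mid]=4=4: mid=5
A[mid]=5>4: swap A[5],A[5]; hi=4 → [4, 4, 4, 4, 4, 5, 5, 5, 5]
end: lo=0, hi=4; A = [4, 4, 4, 4, 4, 5, 5, 5, 5]

[4, 4, 4, 4, 4, 5, 5, 5, 5]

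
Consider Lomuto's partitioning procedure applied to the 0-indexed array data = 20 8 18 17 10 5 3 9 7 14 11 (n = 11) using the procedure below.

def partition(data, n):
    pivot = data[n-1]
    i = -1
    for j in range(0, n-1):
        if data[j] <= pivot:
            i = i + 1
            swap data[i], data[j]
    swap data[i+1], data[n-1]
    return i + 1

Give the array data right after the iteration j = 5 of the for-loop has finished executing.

8 10 5 17 20 18 3 9 7 14 11

pivot=11, i=-1
j=0: 20>11, skip
j=1: 8≤11, i=0, swap(0,1) ⇒ 8 20 18 17 10 5 3 9 7 14 11
j=2: 18>11, skip
j=3: 17>11, skip
j=4: 10≤11, i=1, swap(1,4) ⇒ 8 10 18 17 20 5 3 9 7 14 11
j=5: 5≤11, i=2, swap(2,5) ⇒ 8 10 5 17 20 18 3 9 7 14 11
(after j=5) data = 8 10 5 17 20 18 3 9 7 14 11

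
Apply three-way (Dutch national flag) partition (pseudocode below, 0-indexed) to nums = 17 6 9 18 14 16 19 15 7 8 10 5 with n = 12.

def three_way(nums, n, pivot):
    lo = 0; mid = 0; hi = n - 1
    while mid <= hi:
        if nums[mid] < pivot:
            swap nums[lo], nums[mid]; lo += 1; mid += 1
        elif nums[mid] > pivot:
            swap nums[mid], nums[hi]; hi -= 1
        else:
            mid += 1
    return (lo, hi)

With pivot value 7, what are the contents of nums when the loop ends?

lo=0 mid=0 hi=11
17>7: swap(0,11), hi=10 ⇒ 5 6 9 18 14 16 19 15 7 8 10 17
5<7: swap(0,0), lo=1 mid=1 ⇒ 5 6 9 18 14 16 19 15 7 8 10 17
6<7: swap(1,1), lo=2 mid=2 ⇒ 5 6 9 18 14 16 19 15 7 8 10 17
9>7: swap(2,10), hi=9 ⇒ 5 6 10 18 14 16 19 15 7 8 9 17
10>7: swap(2,9), hi=8 ⇒ 5 6 8 18 14 16 19 15 7 10 9 17
8>7: swap(2,8), hi=7 ⇒ 5 6 7 18 14 16 19 15 8 10 9 17
7=7: mid=3
18>7: swap(3,7), hi=6 ⇒ 5 6 7 15 14 16 19 18 8 10 9 17
15>7: swap(3,6), hi=5 ⇒ 5 6 7 19 14 16 15 18 8 10 9 17
19>7: swap(3,5), hi=4 ⇒ 5 6 7 16 14 19 15 18 8 10 9 17
16>7: swap(3,4), hi=3 ⇒ 5 6 7 14 16 19 15 18 8 10 9 17
14>7: swap(3,3), hi=2 ⇒ 5 6 7 14 16 19 15 18 8 10 9 17
done. lo=2 hi=2; nums=5 6 7 14 16 19 15 18 8 10 9 17

5 6 7 14 16 19 15 18 8 10 9 17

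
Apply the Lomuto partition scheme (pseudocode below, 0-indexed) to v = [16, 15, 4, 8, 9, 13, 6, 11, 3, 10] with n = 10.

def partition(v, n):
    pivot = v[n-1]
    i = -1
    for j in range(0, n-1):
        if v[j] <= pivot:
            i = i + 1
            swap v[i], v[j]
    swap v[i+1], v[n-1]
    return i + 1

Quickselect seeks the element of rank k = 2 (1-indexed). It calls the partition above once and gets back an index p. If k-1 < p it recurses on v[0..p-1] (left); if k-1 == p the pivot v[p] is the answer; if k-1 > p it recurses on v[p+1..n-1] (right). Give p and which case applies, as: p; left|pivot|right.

pivot = v[9] = 10; i = -1
j=0: v[0]=16 > 10 → no swap
j=1: v[1]=15 > 10 → no swap
j=2: v[2]=4 ≤ 10 → i=0, swap v[0],v[2] → [4, 15, 16, 8, 9, 13, 6, 11, 3, 10]
j=3: v[3]=8 ≤ 10 → i=1, swap v[1],v[3] → [4, 8, 16, 15, 9, 13, 6, 11, 3, 10]
j=4: v[4]=9 ≤ 10 → i=2, swap v[2],v[4] → [4, 8, 9, 15, 16, 13, 6, 11, 3, 10]
j=5: v[5]=13 > 10 → no swap
j=6: v[6]=6 ≤ 10 → i=3, swap v[3],v[6] → [4, 8, 9, 6, 16, 13, 15, 11, 3, 10]
j=7: v[7]=11 > 10 → no swap
j=8: v[8]=3 ≤ 10 → i=4, swap v[4],v[8] → [4, 8, 9, 6, 3, 13, 15, 11, 16, 10]
final swap v[5],v[9] → [4, 8, 9, 6, 3, 10, 15, 11, 16, 13]; return 5
p = 5; k-1 = 1 < 5 ⇒ left

5; left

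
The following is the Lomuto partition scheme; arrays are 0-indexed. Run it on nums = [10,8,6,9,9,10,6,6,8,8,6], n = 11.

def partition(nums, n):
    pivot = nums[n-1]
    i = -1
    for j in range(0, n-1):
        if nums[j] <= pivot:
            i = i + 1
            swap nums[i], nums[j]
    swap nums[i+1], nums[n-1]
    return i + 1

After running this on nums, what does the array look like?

[6,6,6,6,9,10,8,10,8,8,9]

pivot=6, i=-1
j=0: 10>6, skip
j=1: 8>6, skip
j=2: 6≤6, i=0, swap(0,2) ⇒ [6,8,10,9,9,10,6,6,8,8,6]
j=3: 9>6, skip
j=4: 9>6, skip
j=5: 10>6, skip
j=6: 6≤6, i=1, swap(1,6) ⇒ [6,6,10,9,9,10,8,6,8,8,6]
j=7: 6≤6, i=2, swap(2,7) ⇒ [6,6,6,9,9,10,8,10,8,8,6]
j=8: 8>6, skip
j=9: 8>6, skip
swap(3,10) ⇒ [6,6,6,6,9,10,8,10,8,8,9]; return 3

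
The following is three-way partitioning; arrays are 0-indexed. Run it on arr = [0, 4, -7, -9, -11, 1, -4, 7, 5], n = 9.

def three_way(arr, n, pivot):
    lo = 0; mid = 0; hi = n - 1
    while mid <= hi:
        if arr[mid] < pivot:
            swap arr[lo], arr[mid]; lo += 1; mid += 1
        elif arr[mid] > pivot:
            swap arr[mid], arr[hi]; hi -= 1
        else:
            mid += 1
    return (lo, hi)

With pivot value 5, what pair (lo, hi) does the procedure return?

(7, 7)

lo=0 mid=0 hi=8
0<5: swap(0,0), lo=1 mid=1 ⇒ [0, 4, -7, -9, -11, 1, -4, 7, 5]
4<5: swap(1,1), lo=2 mid=2 ⇒ [0, 4, -7, -9, -11, 1, -4, 7, 5]
-7<5: swap(2,2), lo=3 mid=3 ⇒ [0, 4, -7, -9, -11, 1, -4, 7, 5]
-9<5: swap(3,3), lo=4 mid=4 ⇒ [0, 4, -7, -9, -11, 1, -4, 7, 5]
-11<5: swap(4,4), lo=5 mid=5 ⇒ [0, 4, -7, -9, -11, 1, -4, 7, 5]
1<5: swap(5,5), lo=6 mid=6 ⇒ [0, 4, -7, -9, -11, 1, -4, 7, 5]
-4<5: swap(6,6), lo=7 mid=7 ⇒ [0, 4, -7, -9, -11, 1, -4, 7, 5]
7>5: swap(7,8), hi=7 ⇒ [0, 4, -7, -9, -11, 1, -4, 5, 7]
5=5: mid=8
done. lo=7 hi=7; arr=[0, 4, -7, -9, -11, 1, -4, 5, 7]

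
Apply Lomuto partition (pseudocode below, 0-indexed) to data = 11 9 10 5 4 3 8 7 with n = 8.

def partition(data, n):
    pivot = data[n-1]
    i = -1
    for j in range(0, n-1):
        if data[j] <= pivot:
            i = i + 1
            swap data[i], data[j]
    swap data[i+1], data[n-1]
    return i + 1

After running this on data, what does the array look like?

pivot = data[7] = 7; i = -1
j=0: data[0]=11 > 7 → no swap
j=1: data[1]=9 > 7 → no swap
j=2: data[2]=10 > 7 → no swap
j=3: data[3]=5 ≤ 7 → i=0, swap data[0],data[3] → 5 9 10 11 4 3 8 7
j=4: data[4]=4 ≤ 7 → i=1, swap data[1],data[4] → 5 4 10 11 9 3 8 7
j=5: data[5]=3 ≤ 7 → i=2, swap data[2],data[5] → 5 4 3 11 9 10 8 7
j=6: data[6]=8 > 7 → no swap
final swap data[3],data[7] → 5 4 3 7 9 10 8 11; return 3

5 4 3 7 9 10 8 11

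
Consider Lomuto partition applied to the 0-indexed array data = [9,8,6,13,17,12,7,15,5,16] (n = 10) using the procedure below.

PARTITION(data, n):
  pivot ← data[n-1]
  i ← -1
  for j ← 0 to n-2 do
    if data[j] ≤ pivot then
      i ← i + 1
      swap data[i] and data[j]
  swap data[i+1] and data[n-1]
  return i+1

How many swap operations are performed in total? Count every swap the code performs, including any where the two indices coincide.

9

pivot = data[9] = 16; i = -1
j=0: data[0]=9 ≤ 16 → i=0, swap data[0],data[0] (no change) → [9,8,6,13,17,12,7,15,5,16]
j=1: data[1]=8 ≤ 16 → i=1, swap data[1],data[1] (no change) → [9,8,6,13,17,12,7,15,5,16]
j=2: data[2]=6 ≤ 16 → i=2, swap data[2],data[2] (no change) → [9,8,6,13,17,12,7,15,5,16]
j=3: data[3]=13 ≤ 16 → i=3, swap data[3],data[3] (no change) → [9,8,6,13,17,12,7,15,5,16]
j=4: data[4]=17 > 16 → no swap
j=5: data[5]=12 ≤ 16 → i=4, swap data[4],data[5] → [9,8,6,13,12,17,7,15,5,16]
j=6: data[6]=7 ≤ 16 → i=5, swap data[5],data[6] → [9,8,6,13,12,7,17,15,5,16]
j=7: data[7]=15 ≤ 16 → i=6, swap data[6],data[7] → [9,8,6,13,12,7,15,17,5,16]
j=8: data[8]=5 ≤ 16 → i=7, swap data[7],data[8] → [9,8,6,13,12,7,15,5,17,16]
final swap data[8],data[9] → [9,8,6,13,12,7,15,5,16,17]; return 8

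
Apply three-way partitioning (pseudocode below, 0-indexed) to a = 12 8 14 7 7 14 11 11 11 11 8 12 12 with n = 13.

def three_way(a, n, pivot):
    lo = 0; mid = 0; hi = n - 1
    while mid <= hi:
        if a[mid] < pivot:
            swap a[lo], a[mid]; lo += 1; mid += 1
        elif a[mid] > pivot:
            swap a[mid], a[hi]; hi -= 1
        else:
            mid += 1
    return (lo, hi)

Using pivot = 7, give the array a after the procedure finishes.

lo=0 mid=0 hi=12
12>7: swap(0,12), hi=11 ⇒ 12 8 14 7 7 14 11 11 11 11 8 12 12
12>7: swap(0,11), hi=10 ⇒ 12 8 14 7 7 14 11 11 11 11 8 12 12
12>7: swap(0,10), hi=9 ⇒ 8 8 14 7 7 14 11 11 11 11 12 12 12
8>7: swap(0,9), hi=8 ⇒ 11 8 14 7 7 14 11 11 11 8 12 12 12
11>7: swap(0,8), hi=7 ⇒ 11 8 14 7 7 14 11 11 11 8 12 12 12
11>7: swap(0,7), hi=6 ⇒ 11 8 14 7 7 14 11 11 11 8 12 12 12
11>7: swap(0,6), hi=5 ⇒ 11 8 14 7 7 14 11 11 11 8 12 12 12
11>7: swap(0,5), hi=4 ⇒ 14 8 14 7 7 11 11 11 11 8 12 12 12
14>7: swap(0,4), hi=3 ⇒ 7 8 14 7 14 11 11 11 11 8 12 12 12
7=7: mid=1
8>7: swap(1,3), hi=2 ⇒ 7 7 14 8 14 11 11 11 11 8 12 12 12
7=7: mid=2
14>7: swap(2,2), hi=1 ⇒ 7 7 14 8 14 11 11 11 11 8 12 12 12
done. lo=0 hi=1; a=7 7 14 8 14 11 11 11 11 8 12 12 12

7 7 14 8 14 11 11 11 11 8 12 12 12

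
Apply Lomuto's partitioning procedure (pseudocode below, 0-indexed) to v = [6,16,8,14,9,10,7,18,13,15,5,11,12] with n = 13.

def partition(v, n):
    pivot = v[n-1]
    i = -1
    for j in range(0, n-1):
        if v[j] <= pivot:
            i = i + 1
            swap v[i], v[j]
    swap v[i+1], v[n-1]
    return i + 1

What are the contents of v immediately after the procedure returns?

[6,8,9,10,7,5,11,12,13,15,14,16,18]

pivot = v[12] = 12; i = -1
j=0: v[0]=6 ≤ 12 → i=0, swap v[0],v[0] (no change) → [6,16,8,14,9,10,7,18,13,15,5,11,12]
j=1: v[1]=16 > 12 → no swap
j=2: v[2]=8 ≤ 12 → i=1, swap v[1],v[2] → [6,8,16,14,9,10,7,18,13,15,5,11,12]
j=3: v[3]=14 > 12 → no swap
j=4: v[4]=9 ≤ 12 → i=2, swap v[2],v[4] → [6,8,9,14,16,10,7,18,13,15,5,11,12]
j=5: v[5]=10 ≤ 12 → i=3, swap v[3],v[5] → [6,8,9,10,16,14,7,18,13,15,5,11,12]
j=6: v[6]=7 ≤ 12 → i=4, swap v[4],v[6] → [6,8,9,10,7,14,16,18,13,15,5,11,12]
j=7: v[7]=18 > 12 → no swap
j=8: v[8]=13 > 12 → no swap
j=9: v[9]=15 > 12 → no swap
j=10: v[10]=5 ≤ 12 → i=5, swap v[5],v[10] → [6,8,9,10,7,5,16,18,13,15,14,11,12]
j=11: v[11]=11 ≤ 12 → i=6, swap v[6],v[11] → [6,8,9,10,7,5,11,18,13,15,14,16,12]
final swap v[7],v[12] → [6,8,9,10,7,5,11,12,13,15,14,16,18]; return 7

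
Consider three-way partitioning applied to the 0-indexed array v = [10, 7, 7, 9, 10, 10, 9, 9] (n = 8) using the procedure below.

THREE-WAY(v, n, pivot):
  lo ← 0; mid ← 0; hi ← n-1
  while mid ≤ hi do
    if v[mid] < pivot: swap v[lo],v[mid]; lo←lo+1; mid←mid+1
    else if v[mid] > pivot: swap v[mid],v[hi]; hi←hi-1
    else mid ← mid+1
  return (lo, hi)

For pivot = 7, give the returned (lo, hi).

pivot = 7; lo=0, mid=0, hi=7
v[mid]=10>7: swap v[0],v[7]; hi=6 → [9, 7, 7, 9, 10, 10, 9, 10]
v[mid]=9>7: swap v[0],v[6]; hi=5 → [9, 7, 7, 9, 10, 10, 9, 10]
v[mid]=9>7: swap v[0],v[5]; hi=4 → [10, 7, 7, 9, 10, 9, 9, 10]
v[mid]=10>7: swap v[0],v[4]; hi=3 → [10, 7, 7, 9, 10, 9, 9, 10]
v[mid]=10>7: swap v[0],v[3]; hi=2 → [9, 7, 7, 10, 10, 9, 9, 10]
v[mid]=9>7: swap v[0],v[2]; hi=1 → [7, 7, 9, 10, 10, 9, 9, 10]
v[mid]=7=7: mid=1
v[mid]=7=7: mid=2
end: lo=0, hi=1; v = [7, 7, 9, 10, 10, 9, 9, 10]

(0, 1)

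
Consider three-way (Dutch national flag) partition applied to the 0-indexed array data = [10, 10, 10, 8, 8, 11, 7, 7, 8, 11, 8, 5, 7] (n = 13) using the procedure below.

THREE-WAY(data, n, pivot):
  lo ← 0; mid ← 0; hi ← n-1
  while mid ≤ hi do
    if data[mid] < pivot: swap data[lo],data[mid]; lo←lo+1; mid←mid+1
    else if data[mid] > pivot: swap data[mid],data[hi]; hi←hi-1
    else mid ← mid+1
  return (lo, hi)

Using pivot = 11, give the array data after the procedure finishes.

[10, 10, 10, 8, 8, 7, 7, 8, 8, 5, 7, 11, 11]

pivot = 11; lo=0, mid=0, hi=12
data[mid]=10<11: swap data[0],data[0]; lo=1,mid=1 → [10, 10, 10, 8, 8, 11, 7, 7, 8, 11, 8, 5, 7]
data[mid]=10<11: swap data[1],data[1]; lo=2,mid=2 → [10, 10, 10, 8, 8, 11, 7, 7, 8, 11, 8, 5, 7]
data[mid]=10<11: swap data[2],data[2]; lo=3,mid=3 → [10, 10, 10, 8, 8, 11, 7, 7, 8, 11, 8, 5, 7]
data[mid]=8<11: swap data[3],data[3]; lo=4,mid=4 → [10, 10, 10, 8, 8, 11, 7, 7, 8, 11, 8, 5, 7]
data[mid]=8<11: swap data[4],data[4]; lo=5,mid=5 → [10, 10, 10, 8, 8, 11, 7, 7, 8, 11, 8, 5, 7]
data[mid]=11=11: mid=6
data[mid]=7<11: swap data[5],data[6]; lo=6,mid=7 → [10, 10, 10, 8, 8, 7, 11, 7, 8, 11, 8, 5, 7]
data[mid]=7<11: swap data[6],data[7]; lo=7,mid=8 → [10, 10, 10, 8, 8, 7, 7, 11, 8, 11, 8, 5, 7]
data[mid]=8<11: swap data[7],data[8]; lo=8,mid=9 → [10, 10, 10, 8, 8, 7, 7, 8, 11, 11, 8, 5, 7]
data[mid]=11=11: mid=10
data[mid]=8<11: swap data[8],data[10]; lo=9,mid=11 → [10, 10, 10, 8, 8, 7, 7, 8, 8, 11, 11, 5, 7]
data[mid]=5<11: swap data[9],data[11]; lo=10,mid=12 → [10, 10, 10, 8, 8, 7, 7, 8, 8, 5, 11, 11, 7]
data[mid]=7<11: swap data[10],data[12]; lo=11,mid=13 → [10, 10, 10, 8, 8, 7, 7, 8, 8, 5, 7, 11, 11]
end: lo=11, hi=12; data = [10, 10, 10, 8, 8, 7, 7, 8, 8, 5, 7, 11, 11]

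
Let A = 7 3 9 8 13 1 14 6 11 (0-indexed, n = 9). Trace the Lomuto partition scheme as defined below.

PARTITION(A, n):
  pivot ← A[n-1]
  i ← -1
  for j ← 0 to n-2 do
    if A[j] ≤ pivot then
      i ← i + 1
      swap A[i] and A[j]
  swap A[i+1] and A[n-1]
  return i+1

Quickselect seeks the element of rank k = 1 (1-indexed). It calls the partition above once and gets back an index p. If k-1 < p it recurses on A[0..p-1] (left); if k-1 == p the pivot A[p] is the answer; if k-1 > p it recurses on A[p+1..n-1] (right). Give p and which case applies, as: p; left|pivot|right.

6; left

pivot=11, i=-1
j=0: 7≤11, i=0, swap(0,0) ⇒ 7 3 9 8 13 1 14 6 11
j=1: 3≤11, i=1, swap(1,1) ⇒ 7 3 9 8 13 1 14 6 11
j=2: 9≤11, i=2, swap(2,2) ⇒ 7 3 9 8 13 1 14 6 11
j=3: 8≤11, i=3, swap(3,3) ⇒ 7 3 9 8 13 1 14 6 11
j=4: 13>11, skip
j=5: 1≤11, i=4, swap(4,5) ⇒ 7 3 9 8 1 13 14 6 11
j=6: 14>11, skip
j=7: 6≤11, i=5, swap(5,7) ⇒ 7 3 9 8 1 6 14 13 11
swap(6,8) ⇒ 7 3 9 8 1 6 11 13 14; return 6
p = 6; k-1 = 0 < 6 ⇒ left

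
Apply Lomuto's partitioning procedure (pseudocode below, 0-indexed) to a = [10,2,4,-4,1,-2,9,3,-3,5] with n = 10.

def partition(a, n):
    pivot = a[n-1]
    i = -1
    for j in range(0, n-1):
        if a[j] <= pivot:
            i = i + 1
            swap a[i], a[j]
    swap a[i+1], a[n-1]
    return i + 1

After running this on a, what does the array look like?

[2,4,-4,1,-2,3,-3,5,9,10]

pivot=5, i=-1
j=0: 10>5, skip
j=1: 2≤5, i=0, swap(0,1) ⇒ [2,10,4,-4,1,-2,9,3,-3,5]
j=2: 4≤5, i=1, swap(1,2) ⇒ [2,4,10,-4,1,-2,9,3,-3,5]
j=3: -4≤5, i=2, swap(2,3) ⇒ [2,4,-4,10,1,-2,9,3,-3,5]
j=4: 1≤5, i=3, swap(3,4) ⇒ [2,4,-4,1,10,-2,9,3,-3,5]
j=5: -2≤5, i=4, swap(4,5) ⇒ [2,4,-4,1,-2,10,9,3,-3,5]
j=6: 9>5, skip
j=7: 3≤5, i=5, swap(5,7) ⇒ [2,4,-4,1,-2,3,9,10,-3,5]
j=8: -3≤5, i=6, swap(6,8) ⇒ [2,4,-4,1,-2,3,-3,10,9,5]
swap(7,9) ⇒ [2,4,-4,1,-2,3,-3,5,9,10]; return 7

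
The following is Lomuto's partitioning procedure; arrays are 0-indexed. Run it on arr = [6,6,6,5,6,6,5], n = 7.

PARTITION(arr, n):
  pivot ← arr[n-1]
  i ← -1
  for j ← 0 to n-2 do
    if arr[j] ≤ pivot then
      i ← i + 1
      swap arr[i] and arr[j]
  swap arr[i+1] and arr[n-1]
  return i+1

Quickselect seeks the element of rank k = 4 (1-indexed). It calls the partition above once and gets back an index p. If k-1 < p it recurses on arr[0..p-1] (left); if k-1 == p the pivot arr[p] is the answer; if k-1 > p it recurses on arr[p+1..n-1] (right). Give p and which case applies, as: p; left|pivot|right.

1; right

pivot=5, i=-1
j=0: 6>5, skip
j=1: 6>5, skip
j=2: 6>5, skip
j=3: 5≤5, i=0, swap(0,3) ⇒ [5,6,6,6,6,6,5]
j=4: 6>5, skip
j=5: 6>5, skip
swap(1,6) ⇒ [5,5,6,6,6,6,6]; return 1
p = 1; k-1 = 3 > 1 ⇒ right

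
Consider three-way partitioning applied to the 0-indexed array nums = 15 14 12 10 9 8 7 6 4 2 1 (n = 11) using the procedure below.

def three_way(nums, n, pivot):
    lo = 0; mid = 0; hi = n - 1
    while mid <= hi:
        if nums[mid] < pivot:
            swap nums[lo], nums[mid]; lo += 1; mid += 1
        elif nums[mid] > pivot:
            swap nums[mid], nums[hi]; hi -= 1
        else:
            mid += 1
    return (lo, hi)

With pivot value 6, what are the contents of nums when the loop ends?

1 2 4 6 8 7 9 10 12 14 15

pivot = 6; lo=0, mid=0, hi=10
nums[mid]=15>6: swap nums[0],nums[10]; hi=9 → 1 14 12 10 9 8 7 6 4 2 15
nums[mid]=1<6: swap nums[0],nums[0]; lo=1,mid=1 → 1 14 12 10 9 8 7 6 4 2 15
nums[mid]=14>6: swap nums[1],nums[9]; hi=8 → 1 2 12 10 9 8 7 6 4 14 15
nums[mid]=2<6: swap nums[1],nums[1]; lo=2,mid=2 → 1 2 12 10 9 8 7 6 4 14 15
nums[mid]=12>6: swap nums[2],nums[8]; hi=7 → 1 2 4 10 9 8 7 6 12 14 15
nums[mid]=4<6: swap nums[2],nums[2]; lo=3,mid=3 → 1 2 4 10 9 8 7 6 12 14 15
nums[mid]=10>6: swap nums[3],nums[7]; hi=6 → 1 2 4 6 9 8 7 10 12 14 15
nums[mid]=6=6: mid=4
nums[mid]=9>6: swap nums[4],nums[6]; hi=5 → 1 2 4 6 7 8 9 10 12 14 15
nums[mid]=7>6: swap nums[4],nums[5]; hi=4 → 1 2 4 6 8 7 9 10 12 14 15
nums[mid]=8>6: swap nums[4],nums[4]; hi=3 → 1 2 4 6 8 7 9 10 12 14 15
end: lo=3, hi=3; nums = 1 2 4 6 8 7 9 10 12 14 15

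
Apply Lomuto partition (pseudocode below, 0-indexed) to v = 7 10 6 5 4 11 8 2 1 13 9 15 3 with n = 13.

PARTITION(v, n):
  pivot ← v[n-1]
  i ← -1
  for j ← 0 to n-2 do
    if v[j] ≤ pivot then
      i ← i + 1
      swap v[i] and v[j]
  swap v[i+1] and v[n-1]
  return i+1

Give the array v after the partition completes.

2 1 3 5 4 11 8 7 10 13 9 15 6

pivot=3, i=-1
j=0: 7>3, skip
j=1: 10>3, skip
j=2: 6>3, skip
j=3: 5>3, skip
j=4: 4>3, skip
j=5: 11>3, skip
j=6: 8>3, skip
j=7: 2≤3, i=0, swap(0,7) ⇒ 2 10 6 5 4 11 8 7 1 13 9 15 3
j=8: 1≤3, i=1, swap(1,8) ⇒ 2 1 6 5 4 11 8 7 10 13 9 15 3
j=9: 13>3, skip
j=10: 9>3, skip
j=11: 15>3, skip
swap(2,12) ⇒ 2 1 3 5 4 11 8 7 10 13 9 15 6; return 2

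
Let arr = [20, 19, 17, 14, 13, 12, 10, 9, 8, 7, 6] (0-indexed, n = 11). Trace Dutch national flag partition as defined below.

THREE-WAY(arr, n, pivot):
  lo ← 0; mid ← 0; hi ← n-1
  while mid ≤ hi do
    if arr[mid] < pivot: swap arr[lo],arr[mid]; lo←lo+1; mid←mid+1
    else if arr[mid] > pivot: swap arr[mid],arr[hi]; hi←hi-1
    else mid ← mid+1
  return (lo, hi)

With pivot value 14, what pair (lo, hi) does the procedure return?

(7, 7)

pivot = 14; lo=0, mid=0, hi=10
arr[mid]=20>14: swap arr[0],arr[10]; hi=9 → [6, 19, 17, 14, 13, 12, 10, 9, 8, 7, 20]
arr[mid]=6<14: swap arr[0],arr[0]; lo=1,mid=1 → [6, 19, 17, 14, 13, 12, 10, 9, 8, 7, 20]
arr[mid]=19>14: swap arr[1],arr[9]; hi=8 → [6, 7, 17, 14, 13, 12, 10, 9, 8, 19, 20]
arr[mid]=7<14: swap arr[1],arr[1]; lo=2,mid=2 → [6, 7, 17, 14, 13, 12, 10, 9, 8, 19, 20]
arr[mid]=17>14: swap arr[2],arr[8]; hi=7 → [6, 7, 8, 14, 13, 12, 10, 9, 17, 19, 20]
arr[mid]=8<14: swap arr[2],arr[2]; lo=3,mid=3 → [6, 7, 8, 14, 13, 12, 10, 9, 17, 19, 20]
arr[mid]=14=14: mid=4
arr[mid]=13<14: swap arr[3],arr[4]; lo=4,mid=5 → [6, 7, 8, 13, 14, 12, 10, 9, 17, 19, 20]
arr[mid]=12<14: swap arr[4],arr[5]; lo=5,mid=6 → [6, 7, 8, 13, 12, 14, 10, 9, 17, 19, 20]
arr[mid]=10<14: swap arr[5],arr[6]; lo=6,mid=7 → [6, 7, 8, 13, 12, 10, 14, 9, 17, 19, 20]
arr[mid]=9<14: swap arr[6],arr[7]; lo=7,mid=8 → [6, 7, 8, 13, 12, 10, 9, 14, 17, 19, 20]
end: lo=7, hi=7; arr = [6, 7, 8, 13, 12, 10, 9, 14, 17, 19, 20]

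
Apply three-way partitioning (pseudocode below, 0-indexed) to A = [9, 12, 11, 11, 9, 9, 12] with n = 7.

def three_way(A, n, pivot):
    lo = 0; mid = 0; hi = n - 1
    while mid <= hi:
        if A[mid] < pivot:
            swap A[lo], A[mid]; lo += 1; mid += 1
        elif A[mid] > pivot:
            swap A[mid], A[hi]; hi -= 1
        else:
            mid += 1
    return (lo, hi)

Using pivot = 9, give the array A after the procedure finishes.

lo=0 mid=0 hi=6
9=9: mid=1
12>9: swap(1,6), hi=5 ⇒ [9, 12, 11, 11, 9, 9, 12]
12>9: swap(1,5), hi=4 ⇒ [9, 9, 11, 11, 9, 12, 12]
9=9: mid=2
11>9: swap(2,4), hi=3 ⇒ [9, 9, 9, 11, 11, 12, 12]
9=9: mid=3
11>9: swap(3,3), hi=2 ⇒ [9, 9, 9, 11, 11, 12, 12]
done. lo=0 hi=2; A=[9, 9, 9, 11, 11, 12, 12]

[9, 9, 9, 11, 11, 12, 12]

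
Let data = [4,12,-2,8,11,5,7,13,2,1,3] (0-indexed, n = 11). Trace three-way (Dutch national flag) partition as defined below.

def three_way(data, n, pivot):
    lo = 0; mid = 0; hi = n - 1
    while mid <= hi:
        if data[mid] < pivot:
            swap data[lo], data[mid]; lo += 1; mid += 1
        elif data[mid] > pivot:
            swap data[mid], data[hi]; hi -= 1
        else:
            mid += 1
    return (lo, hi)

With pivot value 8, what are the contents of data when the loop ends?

pivot = 8; lo=0, mid=0, hi=10
data[mid]=4<8: swap data[0],data[0]; lo=1,mid=1 → [4,12,-2,8,11,5,7,13,2,1,3]
data[mid]=12>8: swap data[1],data[10]; hi=9 → [4,3,-2,8,11,5,7,13,2,1,12]
data[mid]=3<8: swap data[1],data[1]; lo=2,mid=2 → [4,3,-2,8,11,5,7,13,2,1,12]
data[mid]=-2<8: swap data[2],data[2]; lo=3,mid=3 → [4,3,-2,8,11,5,7,13,2,1,12]
data[mid]=8=8: mid=4
data[mid]=11>8: swap data[4],data[9]; hi=8 → [4,3,-2,8,1,5,7,13,2,11,12]
data[mid]=1<8: swap data[3],data[4]; lo=4,mid=5 → [4,3,-2,1,8,5,7,13,2,11,12]
data[mid]=5<8: swap data[4],data[5]; lo=5,mid=6 → [4,3,-2,1,5,8,7,13,2,11,12]
data[mid]=7<8: swap data[5],data[6]; lo=6,mid=7 → [4,3,-2,1,5,7,8,13,2,11,12]
data[mid]=13>8: swap data[7],data[8]; hi=7 → [4,3,-2,1,5,7,8,2,13,11,12]
data[mid]=2<8: swap data[6],data[7]; lo=7,mid=8 → [4,3,-2,1,5,7,2,8,13,11,12]
end: lo=7, hi=7; data = [4,3,-2,1,5,7,2,8,13,11,12]

[4,3,-2,1,5,7,2,8,13,11,12]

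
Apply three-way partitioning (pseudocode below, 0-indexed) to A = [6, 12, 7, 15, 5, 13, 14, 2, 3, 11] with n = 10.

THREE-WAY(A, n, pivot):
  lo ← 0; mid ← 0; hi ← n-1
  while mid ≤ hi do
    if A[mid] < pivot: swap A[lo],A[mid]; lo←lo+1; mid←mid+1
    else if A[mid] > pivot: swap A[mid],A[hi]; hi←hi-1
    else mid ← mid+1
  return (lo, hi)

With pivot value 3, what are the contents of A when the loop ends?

[2, 3, 15, 5, 13, 14, 7, 12, 11, 6]

lo=0 mid=0 hi=9
6>3: swap(0,9), hi=8 ⇒ [11, 12, 7, 15, 5, 13, 14, 2, 3, 6]
11>3: swap(0,8), hi=7 ⇒ [3, 12, 7, 15, 5, 13, 14, 2, 11, 6]
3=3: mid=1
12>3: swap(1,7), hi=6 ⇒ [3, 2, 7, 15, 5, 13, 14, 12, 11, 6]
2<3: swap(0,1), lo=1 mid=2 ⇒ [2, 3, 7, 15, 5, 13, 14, 12, 11, 6]
7>3: swap(2,6), hi=5 ⇒ [2, 3, 14, 15, 5, 13, 7, 12, 11, 6]
14>3: swap(2,5), hi=4 ⇒ [2, 3, 13, 15, 5, 14, 7, 12, 11, 6]
13>3: swap(2,4), hi=3 ⇒ [2, 3, 5, 15, 13, 14, 7, 12, 11, 6]
5>3: swap(2,3), hi=2 ⇒ [2, 3, 15, 5, 13, 14, 7, 12, 11, 6]
15>3: swap(2,2), hi=1 ⇒ [2, 3, 15, 5, 13, 14, 7, 12, 11, 6]
done. lo=1 hi=1; A=[2, 3, 15, 5, 13, 14, 7, 12, 11, 6]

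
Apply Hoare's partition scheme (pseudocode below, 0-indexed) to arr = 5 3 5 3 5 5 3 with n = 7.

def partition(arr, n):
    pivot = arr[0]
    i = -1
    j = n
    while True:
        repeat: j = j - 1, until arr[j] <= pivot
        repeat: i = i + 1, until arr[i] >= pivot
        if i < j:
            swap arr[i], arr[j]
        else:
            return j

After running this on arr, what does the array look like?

3 3 5 3 5 5 5

pivot = arr[0] = 5; i = -1, j = 7
j→6 (arr[6]=3≤5), i→0 (arr[0]=5≥5); i<j, swap → 3 3 5 3 5 5 5
j→5 (arr[5]=5≤5), i→2 (arr[2]=5≥5); i<j, swap → 3 3 5 3 5 5 5
j→4, i→4; i≥j, return j=4. arr = 3 3 5 3 5 5 5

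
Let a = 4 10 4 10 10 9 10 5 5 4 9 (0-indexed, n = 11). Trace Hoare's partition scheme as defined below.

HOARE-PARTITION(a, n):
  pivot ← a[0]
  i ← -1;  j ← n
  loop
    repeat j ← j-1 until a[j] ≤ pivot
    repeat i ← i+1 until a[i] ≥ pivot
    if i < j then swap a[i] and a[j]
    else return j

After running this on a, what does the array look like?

pivot = a[0] = 4; i = -1, j = 11
j→9 (a[9]=4≤4), i→0 (a[0]=4≥4); i<j, swap → 4 10 4 10 10 9 10 5 5 4 9
j→2 (a[2]=4≤4), i→1 (a[1]=10≥4); i<j, swap → 4 4 10 10 10 9 10 5 5 4 9
j→1, i→2; i≥j, return j=1. a = 4 4 10 10 10 9 10 5 5 4 9

4 4 10 10 10 9 10 5 5 4 9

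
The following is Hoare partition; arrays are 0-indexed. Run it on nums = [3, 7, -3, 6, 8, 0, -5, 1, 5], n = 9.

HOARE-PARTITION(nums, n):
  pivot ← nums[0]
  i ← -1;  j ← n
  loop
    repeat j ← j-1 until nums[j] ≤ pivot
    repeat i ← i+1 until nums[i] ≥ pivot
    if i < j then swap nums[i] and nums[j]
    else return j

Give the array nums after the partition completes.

[1, -5, -3, 0, 8, 6, 7, 3, 5]

pivot=3
j stops at 7 (1), i stops at 0 (3); swap ⇒ [1, 7, -3, 6, 8, 0, -5, 3, 5]
j stops at 6 (-5), i stops at 1 (7); swap ⇒ [1, -5, -3, 6, 8, 0, 7, 3, 5]
j stops at 5 (0), i stops at 3 (6); swap ⇒ [1, -5, -3, 0, 8, 6, 7, 3, 5]
j stops at 3, i stops at 4; i≥j ⇒ return 3. nums=[1, -5, -3, 0, 8, 6, 7, 3, 5]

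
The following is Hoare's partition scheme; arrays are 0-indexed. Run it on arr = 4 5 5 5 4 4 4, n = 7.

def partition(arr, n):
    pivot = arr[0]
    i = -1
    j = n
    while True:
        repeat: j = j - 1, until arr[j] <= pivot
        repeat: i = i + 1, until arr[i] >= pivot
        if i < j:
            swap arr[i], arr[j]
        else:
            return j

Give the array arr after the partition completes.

pivot = arr[0] = 4; i = -1, j = 7
j→6 (arr[6]=4≤4), i→0 (arr[0]=4≥4); i<j, swap → 4 5 5 5 4 4 4
j→5 (arr[5]=4≤4), i→1 (arr[1]=5≥4); i<j, swap → 4 4 5 5 4 5 4
j→4 (arr[4]=4≤4), i→2 (arr[2]=5≥4); i<j, swap → 4 4 4 5 5 5 4
j→2, i→3; i≥j, return j=2. arr = 4 4 4 5 5 5 4

4 4 4 5 5 5 4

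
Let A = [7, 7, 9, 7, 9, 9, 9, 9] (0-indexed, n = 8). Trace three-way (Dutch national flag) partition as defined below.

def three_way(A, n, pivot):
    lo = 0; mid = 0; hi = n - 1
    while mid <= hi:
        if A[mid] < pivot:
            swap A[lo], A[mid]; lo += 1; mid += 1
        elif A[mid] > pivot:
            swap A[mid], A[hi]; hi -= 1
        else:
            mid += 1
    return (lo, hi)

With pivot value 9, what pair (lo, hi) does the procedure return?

lo=0 mid=0 hi=7
7<9: swap(0,0), lo=1 mid=1 ⇒ [7, 7, 9, 7, 9, 9, 9, 9]
7<9: swap(1,1), lo=2 mid=2 ⇒ [7, 7, 9, 7, 9, 9, 9, 9]
9=9: mid=3
7<9: swap(2,3), lo=3 mid=4 ⇒ [7, 7, 7, 9, 9, 9, 9, 9]
9=9: mid=5
9=9: mid=6
9=9: mid=7
9=9: mid=8
done. lo=3 hi=7; A=[7, 7, 7, 9, 9, 9, 9, 9]

(3, 7)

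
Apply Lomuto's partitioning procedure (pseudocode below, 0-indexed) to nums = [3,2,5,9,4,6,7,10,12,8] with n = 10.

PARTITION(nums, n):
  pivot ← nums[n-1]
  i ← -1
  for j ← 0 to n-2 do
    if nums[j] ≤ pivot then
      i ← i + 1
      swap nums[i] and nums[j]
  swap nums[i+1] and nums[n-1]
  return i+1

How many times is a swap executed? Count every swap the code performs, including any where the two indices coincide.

7

pivot = nums[9] = 8; i = -1
j=0: nums[0]=3 ≤ 8 → i=0, swap nums[0],nums[0] (no change) → [3,2,5,9,4,6,7,10,12,8]
j=1: nums[1]=2 ≤ 8 → i=1, swap nums[1],nums[1] (no change) → [3,2,5,9,4,6,7,10,12,8]
j=2: nums[2]=5 ≤ 8 → i=2, swap nums[2],nums[2] (no change) → [3,2,5,9,4,6,7,10,12,8]
j=3: nums[3]=9 > 8 → no swap
j=4: nums[4]=4 ≤ 8 → i=3, swap nums[3],nums[4] → [3,2,5,4,9,6,7,10,12,8]
j=5: nums[5]=6 ≤ 8 → i=4, swap nums[4],nums[5] → [3,2,5,4,6,9,7,10,12,8]
j=6: nums[6]=7 ≤ 8 → i=5, swap nums[5],nums[6] → [3,2,5,4,6,7,9,10,12,8]
j=7: nums[7]=10 > 8 → no swap
j=8: nums[8]=12 > 8 → no swap
final swap nums[6],nums[9] → [3,2,5,4,6,7,8,10,12,9]; return 6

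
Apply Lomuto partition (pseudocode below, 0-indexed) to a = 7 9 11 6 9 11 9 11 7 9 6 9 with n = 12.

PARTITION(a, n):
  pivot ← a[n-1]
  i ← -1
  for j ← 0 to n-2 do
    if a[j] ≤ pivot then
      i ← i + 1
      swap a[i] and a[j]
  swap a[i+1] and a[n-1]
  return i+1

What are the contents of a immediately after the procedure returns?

7 9 6 9 9 7 9 6 9 11 11 11

pivot = a[11] = 9; i = -1
j=0: a[0]=7 ≤ 9 → i=0, swap a[0],a[0] (no change) → 7 9 11 6 9 11 9 11 7 9 6 9
j=1: a[1]=9 ≤ 9 → i=1, swap a[1],a[1] (no change) → 7 9 11 6 9 11 9 11 7 9 6 9
j=2: a[2]=11 > 9 → no swap
j=3: a[3]=6 ≤ 9 → i=2, swap a[2],a[3] → 7 9 6 11 9 11 9 11 7 9 6 9
j=4: a[4]=9 ≤ 9 → i=3, swap a[3],a[4] → 7 9 6 9 11 11 9 11 7 9 6 9
j=5: a[5]=11 > 9 → no swap
j=6: a[6]=9 ≤ 9 → i=4, swap a[4],a[6] → 7 9 6 9 9 11 11 11 7 9 6 9
j=7: a[7]=11 > 9 → no swap
j=8: a[8]=7 ≤ 9 → i=5, swap a[5],a[8] → 7 9 6 9 9 7 11 11 11 9 6 9
j=9: a[9]=9 ≤ 9 → i=6, swap a[6],a[9] → 7 9 6 9 9 7 9 11 11 11 6 9
j=10: a[10]=6 ≤ 9 → i=7, swap a[7],a[10] → 7 9 6 9 9 7 9 6 11 11 11 9
final swap a[8],a[11] → 7 9 6 9 9 7 9 6 9 11 11 11; return 8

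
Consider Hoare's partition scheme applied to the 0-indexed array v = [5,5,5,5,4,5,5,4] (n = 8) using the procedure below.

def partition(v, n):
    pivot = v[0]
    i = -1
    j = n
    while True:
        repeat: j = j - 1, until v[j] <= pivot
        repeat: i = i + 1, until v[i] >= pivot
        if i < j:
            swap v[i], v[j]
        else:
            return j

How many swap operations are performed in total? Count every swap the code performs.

pivot=5
j stops at 7 (4), i stops at 0 (5); swap ⇒ [4,5,5,5,4,5,5,5]
j stops at 6 (5), i stops at 1 (5); swap ⇒ [4,5,5,5,4,5,5,5]
j stops at 5 (5), i stops at 2 (5); swap ⇒ [4,5,5,5,4,5,5,5]
j stops at 4 (4), i stops at 3 (5); swap ⇒ [4,5,5,4,5,5,5,5]
j stops at 3, i stops at 4; i≥j ⇒ return 3. v=[4,5,5,4,5,5,5,5]

4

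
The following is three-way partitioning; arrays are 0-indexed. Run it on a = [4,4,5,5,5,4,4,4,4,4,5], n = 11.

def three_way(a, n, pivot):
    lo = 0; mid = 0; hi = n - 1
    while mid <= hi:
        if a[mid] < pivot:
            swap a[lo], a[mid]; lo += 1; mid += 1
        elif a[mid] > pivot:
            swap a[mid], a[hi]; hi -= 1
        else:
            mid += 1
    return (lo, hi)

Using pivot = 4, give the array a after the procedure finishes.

pivot = 4; lo=0, mid=0, hi=10
a[mid]=4=4: mid=1
a[mid]=4=4: mid=2
a[mid]=5>4: swap a[2],a[10]; hi=9 → [4,4,5,5,5,4,4,4,4,4,5]
a[mid]=5>4: swap a[2],a[9]; hi=8 → [4,4,4,5,5,4,4,4,4,5,5]
a[mid]=4=4: mid=3
a[mid]=5>4: swap a[3],a[8]; hi=7 → [4,4,4,4,5,4,4,4,5,5,5]
a[mid]=4=4: mid=4
a[mid]=5>4: swap a[4],a[7]; hi=6 → [4,4,4,4,4,4,4,5,5,5,5]
a[mid]=4=4: mid=5
a[mid]=4=4: mid=6
a[mid]=4=4: mid=7
end: lo=0, hi=6; a = [4,4,4,4,4,4,4,5,5,5,5]

[4,4,4,4,4,4,4,5,5,5,5]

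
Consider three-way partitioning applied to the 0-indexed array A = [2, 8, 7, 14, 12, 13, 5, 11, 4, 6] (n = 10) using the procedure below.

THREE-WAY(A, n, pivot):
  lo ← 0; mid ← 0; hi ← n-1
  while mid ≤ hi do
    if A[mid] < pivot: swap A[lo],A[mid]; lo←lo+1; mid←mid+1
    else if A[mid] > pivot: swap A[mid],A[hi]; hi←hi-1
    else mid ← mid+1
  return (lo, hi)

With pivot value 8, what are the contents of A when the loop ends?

lo=0 mid=0 hi=9
2<8: swap(0,0), lo=1 mid=1 ⇒ [2, 8, 7, 14, 12, 13, 5, 11, 4, 6]
8=8: mid=2
7<8: swap(1,2), lo=2 mid=3 ⇒ [2, 7, 8, 14, 12, 13, 5, 11, 4, 6]
14>8: swap(3,9), hi=8 ⇒ [2, 7, 8, 6, 12, 13, 5, 11, 4, 14]
6<8: swap(2,3), lo=3 mid=4 ⇒ [2, 7, 6, 8, 12, 13, 5, 11, 4, 14]
12>8: swap(4,8), hi=7 ⇒ [2, 7, 6, 8, 4, 13, 5, 11, 12, 14]
4<8: swap(3,4), lo=4 mid=5 ⇒ [2, 7, 6, 4, 8, 13, 5, 11, 12, 14]
13>8: swap(5,7), hi=6 ⇒ [2, 7, 6, 4, 8, 11, 5, 13, 12, 14]
11>8: swap(5,6), hi=5 ⇒ [2, 7, 6, 4, 8, 5, 11, 13, 12, 14]
5<8: swap(4,5), lo=5 mid=6 ⇒ [2, 7, 6, 4, 5, 8, 11, 13, 12, 14]
done. lo=5 hi=5; A=[2, 7, 6, 4, 5, 8, 11, 13, 12, 14]

[2, 7, 6, 4, 5, 8, 11, 13, 12, 14]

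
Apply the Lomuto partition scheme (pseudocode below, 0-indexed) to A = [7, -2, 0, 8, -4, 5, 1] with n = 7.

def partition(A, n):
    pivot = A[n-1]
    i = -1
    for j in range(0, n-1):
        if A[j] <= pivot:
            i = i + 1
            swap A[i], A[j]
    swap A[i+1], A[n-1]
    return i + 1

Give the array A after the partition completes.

pivot = A[6] = 1; i = -1
j=0: A[0]=7 > 1 → no swap
j=1: A[1]=-2 ≤ 1 → i=0, swap A[0],A[1] → [-2, 7, 0, 8, -4, 5, 1]
j=2: A[2]=0 ≤ 1 → i=1, swap A[1],A[2] → [-2, 0, 7, 8, -4, 5, 1]
j=3: A[3]=8 > 1 → no swap
j=4: A[4]=-4 ≤ 1 → i=2, swap A[2],A[4] → [-2, 0, -4, 8, 7, 5, 1]
j=5: A[5]=5 > 1 → no swap
final swap A[3],A[6] → [-2, 0, -4, 1, 7, 5, 8]; return 3

[-2, 0, -4, 1, 7, 5, 8]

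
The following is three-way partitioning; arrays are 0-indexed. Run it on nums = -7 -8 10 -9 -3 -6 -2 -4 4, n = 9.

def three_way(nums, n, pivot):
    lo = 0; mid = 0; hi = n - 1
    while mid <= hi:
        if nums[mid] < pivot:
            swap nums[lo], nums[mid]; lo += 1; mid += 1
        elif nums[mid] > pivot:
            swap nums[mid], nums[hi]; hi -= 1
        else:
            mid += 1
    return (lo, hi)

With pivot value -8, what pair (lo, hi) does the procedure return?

(1, 1)

pivot = -8; lo=0, mid=0, hi=8
nums[mid]=-7>-8: swap nums[0],nums[8]; hi=7 → 4 -8 10 -9 -3 -6 -2 -4 -7
nums[mid]=4>-8: swap nums[0],nums[7]; hi=6 → -4 -8 10 -9 -3 -6 -2 4 -7
nums[mid]=-4>-8: swap nums[0],nums[6]; hi=5 → -2 -8 10 -9 -3 -6 -4 4 -7
nums[mid]=-2>-8: swap nums[0],nums[5]; hi=4 → -6 -8 10 -9 -3 -2 -4 4 -7
nums[mid]=-6>-8: swap nums[0],nums[4]; hi=3 → -3 -8 10 -9 -6 -2 -4 4 -7
nums[mid]=-3>-8: swap nums[0],nums[3]; hi=2 → -9 -8 10 -3 -6 -2 -4 4 -7
nums[mid]=-9<-8: swap nums[0],nums[0]; lo=1,mid=1 → -9 -8 10 -3 -6 -2 -4 4 -7
nums[mid]=-8=-8: mid=2
nums[mid]=10>-8: swap nums[2],nums[2]; hi=1 → -9 -8 10 -3 -6 -2 -4 4 -7
end: lo=1, hi=1; nums = -9 -8 10 -3 -6 -2 -4 4 -7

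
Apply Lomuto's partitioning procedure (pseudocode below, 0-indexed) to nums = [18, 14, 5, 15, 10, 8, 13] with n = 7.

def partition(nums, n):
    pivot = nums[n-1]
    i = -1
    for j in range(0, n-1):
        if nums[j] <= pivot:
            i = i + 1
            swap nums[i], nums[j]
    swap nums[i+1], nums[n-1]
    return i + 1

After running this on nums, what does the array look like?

[5, 10, 8, 13, 14, 18, 15]

pivot=13, i=-1
j=0: 18>13, skip
j=1: 14>13, skip
j=2: 5≤13, i=0, swap(0,2) ⇒ [5, 14, 18, 15, 10, 8, 13]
j=3: 15>13, skip
j=4: 10≤13, i=1, swap(1,4) ⇒ [5, 10, 18, 15, 14, 8, 13]
j=5: 8≤13, i=2, swap(2,5) ⇒ [5, 10, 8, 15, 14, 18, 13]
swap(3,6) ⇒ [5, 10, 8, 13, 14, 18, 15]; return 3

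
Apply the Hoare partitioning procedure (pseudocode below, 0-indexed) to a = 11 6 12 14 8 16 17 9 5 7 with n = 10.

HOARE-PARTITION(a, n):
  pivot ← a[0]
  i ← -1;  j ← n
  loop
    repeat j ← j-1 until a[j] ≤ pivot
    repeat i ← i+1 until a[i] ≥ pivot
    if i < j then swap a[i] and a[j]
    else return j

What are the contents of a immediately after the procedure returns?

pivot = a[0] = 11; i = -1, j = 10
j→9 (a[9]=7≤11), i→0 (a[0]=11≥11); i<j, swap → 7 6 12 14 8 16 17 9 5 11
j→8 (a[8]=5≤11), i→2 (a[2]=12≥11); i<j, swap → 7 6 5 14 8 16 17 9 12 11
j→7 (a[7]=9≤11), i→3 (a[3]=14≥11); i<j, swap → 7 6 5 9 8 16 17 14 12 11
j→4, i→5; i≥j, return j=4. a = 7 6 5 9 8 16 17 14 12 11

7 6 5 9 8 16 17 14 12 11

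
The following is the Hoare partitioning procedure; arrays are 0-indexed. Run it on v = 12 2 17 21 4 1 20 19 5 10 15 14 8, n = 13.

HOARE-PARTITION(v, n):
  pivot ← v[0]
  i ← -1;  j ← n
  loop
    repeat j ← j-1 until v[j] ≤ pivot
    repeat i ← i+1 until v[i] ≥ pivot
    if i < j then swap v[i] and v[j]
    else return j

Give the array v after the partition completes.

8 2 10 5 4 1 20 19 21 17 15 14 12

pivot = v[0] = 12; i = -1, j = 13
j→12 (v[12]=8≤12), i→0 (v[0]=12≥12); i<j, swap → 8 2 17 21 4 1 20 19 5 10 15 14 12
j→9 (v[9]=10≤12), i→2 (v[2]=17≥12); i<j, swap → 8 2 10 21 4 1 20 19 5 17 15 14 12
j→8 (v[8]=5≤12), i→3 (v[3]=21≥12); i<j, swap → 8 2 10 5 4 1 20 19 21 17 15 14 12
j→5, i→6; i≥j, return j=5. v = 8 2 10 5 4 1 20 19 21 17 15 14 12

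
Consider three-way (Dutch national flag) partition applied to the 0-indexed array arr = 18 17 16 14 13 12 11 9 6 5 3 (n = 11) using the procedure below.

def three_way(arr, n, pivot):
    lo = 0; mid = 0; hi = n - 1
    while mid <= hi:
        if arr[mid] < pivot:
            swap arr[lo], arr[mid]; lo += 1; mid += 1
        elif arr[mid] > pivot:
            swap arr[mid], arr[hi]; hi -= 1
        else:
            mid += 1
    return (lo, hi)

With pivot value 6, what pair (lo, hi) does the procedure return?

(2, 2)

lo=0 mid=0 hi=10
18>6: swap(0,10), hi=9 ⇒ 3 17 16 14 13 12 11 9 6 5 18
3<6: swap(0,0), lo=1 mid=1 ⇒ 3 17 16 14 13 12 11 9 6 5 18
17>6: swap(1,9), hi=8 ⇒ 3 5 16 14 13 12 11 9 6 17 18
5<6: swap(1,1), lo=2 mid=2 ⇒ 3 5 16 14 13 12 11 9 6 17 18
16>6: swap(2,8), hi=7 ⇒ 3 5 6 14 13 12 11 9 16 17 18
6=6: mid=3
14>6: swap(3,7), hi=6 ⇒ 3 5 6 9 13 12 11 14 16 17 18
9>6: swap(3,6), hi=5 ⇒ 3 5 6 11 13 12 9 14 16 17 18
11>6: swap(3,5), hi=4 ⇒ 3 5 6 12 13 11 9 14 16 17 18
12>6: swap(3,4), hi=3 ⇒ 3 5 6 13 12 11 9 14 16 17 18
13>6: swap(3,3), hi=2 ⇒ 3 5 6 13 12 11 9 14 16 17 18
done. lo=2 hi=2; arr=3 5 6 13 12 11 9 14 16 17 18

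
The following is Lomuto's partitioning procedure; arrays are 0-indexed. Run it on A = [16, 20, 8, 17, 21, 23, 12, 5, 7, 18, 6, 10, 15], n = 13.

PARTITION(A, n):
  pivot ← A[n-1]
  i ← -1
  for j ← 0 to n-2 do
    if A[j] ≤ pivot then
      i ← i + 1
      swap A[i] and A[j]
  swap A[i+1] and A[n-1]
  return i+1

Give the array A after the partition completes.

pivot = A[12] = 15; i = -1
j=0: A[0]=16 > 15 → no swap
j=1: A[1]=20 > 15 → no swap
j=2: A[2]=8 ≤ 15 → i=0, swap A[0],A[2] → [8, 20, 16, 17, 21, 23, 12, 5, 7, 18, 6, 10, 15]
j=3: A[3]=17 > 15 → no swap
j=4: A[4]=21 > 15 → no swap
j=5: A[5]=23 > 15 → no swap
j=6: A[6]=12 ≤ 15 → i=1, swap A[1],A[6] → [8, 12, 16, 17, 21, 23, 20, 5, 7, 18, 6, 10, 15]
j=7: A[7]=5 ≤ 15 → i=2, swap A[2],A[7] → [8, 12, 5, 17, 21, 23, 20, 16, 7, 18, 6, 10, 15]
j=8: A[8]=7 ≤ 15 → i=3, swap A[3],A[8] → [8, 12, 5, 7, 21, 23, 20, 16, 17, 18, 6, 10, 15]
j=9: A[9]=18 > 15 → no swap
j=10: A[10]=6 ≤ 15 → i=4, swap A[4],A[10] → [8, 12, 5, 7, 6, 23, 20, 16, 17, 18, 21, 10, 15]
j=11: A[11]=10 ≤ 15 → i=5, swap A[5],A[11] → [8, 12, 5, 7, 6, 10, 20, 16, 17, 18, 21, 23, 15]
final swap A[6],A[12] → [8, 12, 5, 7, 6, 10, 15, 16, 17, 18, 21, 23, 20]; return 6

[8, 12, 5, 7, 6, 10, 15, 16, 17, 18, 21, 23, 20]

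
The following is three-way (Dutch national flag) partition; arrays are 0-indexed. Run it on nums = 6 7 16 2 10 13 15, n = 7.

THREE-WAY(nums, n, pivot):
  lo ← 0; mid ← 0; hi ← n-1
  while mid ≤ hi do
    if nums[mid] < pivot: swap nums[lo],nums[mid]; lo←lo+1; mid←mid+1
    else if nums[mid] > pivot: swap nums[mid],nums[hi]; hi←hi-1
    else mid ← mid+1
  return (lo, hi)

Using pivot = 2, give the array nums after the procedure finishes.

lo=0 mid=0 hi=6
6>2: swap(0,6), hi=5 ⇒ 15 7 16 2 10 13 6
15>2: swap(0,5), hi=4 ⇒ 13 7 16 2 10 15 6
13>2: swap(0,4), hi=3 ⇒ 10 7 16 2 13 15 6
10>2: swap(0,3), hi=2 ⇒ 2 7 16 10 13 15 6
2=2: mid=1
7>2: swap(1,2), hi=1 ⇒ 2 16 7 10 13 15 6
16>2: swap(1,1), hi=0 ⇒ 2 16 7 10 13 15 6
done. lo=0 hi=0; nums=2 16 7 10 13 15 6

2 16 7 10 13 15 6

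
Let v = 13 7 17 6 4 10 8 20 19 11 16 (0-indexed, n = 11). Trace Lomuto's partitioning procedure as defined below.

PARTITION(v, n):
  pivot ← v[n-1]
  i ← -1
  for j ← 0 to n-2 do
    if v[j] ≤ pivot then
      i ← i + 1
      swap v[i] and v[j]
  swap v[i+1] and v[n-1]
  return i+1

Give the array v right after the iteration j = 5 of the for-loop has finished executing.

13 7 6 4 10 17 8 20 19 11 16

pivot = v[10] = 16; i = -1
j=0: v[0]=13 ≤ 16 → i=0, swap v[0],v[0] (no change) → 13 7 17 6 4 10 8 20 19 11 16
j=1: v[1]=7 ≤ 16 → i=1, swap v[1],v[1] (no change) → 13 7 17 6 4 10 8 20 19 11 16
j=2: v[2]=17 > 16 → no swap
j=3: v[3]=6 ≤ 16 → i=2, swap v[2],v[3] → 13 7 6 17 4 10 8 20 19 11 16
j=4: v[4]=4 ≤ 16 → i=3, swap v[3],v[4] → 13 7 6 4 17 10 8 20 19 11 16
j=5: v[5]=10 ≤ 16 → i=4, swap v[4],v[5] → 13 7 6 4 10 17 8 20 19 11 16
(after j=5) v = 13 7 6 4 10 17 8 20 19 11 16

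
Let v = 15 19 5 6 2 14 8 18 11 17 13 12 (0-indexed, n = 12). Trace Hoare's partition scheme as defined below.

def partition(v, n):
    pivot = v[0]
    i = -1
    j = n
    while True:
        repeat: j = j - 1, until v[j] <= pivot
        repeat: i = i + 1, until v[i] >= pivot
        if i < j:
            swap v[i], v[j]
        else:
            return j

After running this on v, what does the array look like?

12 13 5 6 2 14 8 11 18 17 19 15

pivot=15
j stops at 11 (12), i stops at 0 (15); swap ⇒ 12 19 5 6 2 14 8 18 11 17 13 15
j stops at 10 (13), i stops at 1 (19); swap ⇒ 12 13 5 6 2 14 8 18 11 17 19 15
j stops at 8 (11), i stops at 7 (18); swap ⇒ 12 13 5 6 2 14 8 11 18 17 19 15
j stops at 7, i stops at 8; i≥j ⇒ return 7. v=12 13 5 6 2 14 8 11 18 17 19 15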